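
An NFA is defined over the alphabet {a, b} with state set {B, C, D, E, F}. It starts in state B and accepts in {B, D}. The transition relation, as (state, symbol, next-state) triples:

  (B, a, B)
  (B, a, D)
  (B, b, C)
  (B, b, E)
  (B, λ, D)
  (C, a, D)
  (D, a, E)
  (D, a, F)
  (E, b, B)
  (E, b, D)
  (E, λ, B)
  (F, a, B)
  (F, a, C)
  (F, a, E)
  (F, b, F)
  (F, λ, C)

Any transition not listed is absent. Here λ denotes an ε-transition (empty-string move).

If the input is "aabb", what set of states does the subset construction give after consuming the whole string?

{B, C, D, E, F}

Start: ε-closure({B}) = {B, D}.
Read 'a': {B, D} → {B, C, D, E, F}.
Read 'a': {B, C, D, E, F} → {B, C, D, E, F}.
Read 'b': {B, C, D, E, F} → {B, C, D, E, F}.
Read 'b': {B, C, D, E, F} → {B, C, D, E, F}.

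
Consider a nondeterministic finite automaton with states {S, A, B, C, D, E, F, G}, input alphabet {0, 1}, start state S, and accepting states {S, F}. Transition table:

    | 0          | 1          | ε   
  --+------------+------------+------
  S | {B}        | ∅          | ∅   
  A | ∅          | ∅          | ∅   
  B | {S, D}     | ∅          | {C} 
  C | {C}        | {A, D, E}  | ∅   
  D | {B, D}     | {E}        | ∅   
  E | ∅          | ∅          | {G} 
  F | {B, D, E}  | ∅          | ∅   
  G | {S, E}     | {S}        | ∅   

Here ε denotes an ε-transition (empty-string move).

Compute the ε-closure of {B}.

{B, C}

Begin with {B}.
ε-move B → C; add C.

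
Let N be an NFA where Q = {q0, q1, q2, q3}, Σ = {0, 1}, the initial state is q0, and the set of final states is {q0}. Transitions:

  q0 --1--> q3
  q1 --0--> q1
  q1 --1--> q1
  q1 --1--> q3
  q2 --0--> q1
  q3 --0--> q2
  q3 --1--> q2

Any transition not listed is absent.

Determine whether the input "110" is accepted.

Start in {q0}.
Read '1': q0→{q3}; now {q3}.
Read '1': q3→{q2}; now {q2}.
Read '0': q2→{q1}; now {q1}.
The final set {q1} contains no accepting state.

No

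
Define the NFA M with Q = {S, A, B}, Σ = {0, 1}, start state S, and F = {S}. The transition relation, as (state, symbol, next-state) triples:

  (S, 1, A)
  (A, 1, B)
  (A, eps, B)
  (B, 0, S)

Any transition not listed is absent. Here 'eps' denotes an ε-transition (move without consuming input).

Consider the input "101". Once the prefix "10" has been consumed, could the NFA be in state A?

Start in {S}.
Read '1': {S} → {A, B}.
Read '0': {A, B} → {S}.
State A is not in {S}.

No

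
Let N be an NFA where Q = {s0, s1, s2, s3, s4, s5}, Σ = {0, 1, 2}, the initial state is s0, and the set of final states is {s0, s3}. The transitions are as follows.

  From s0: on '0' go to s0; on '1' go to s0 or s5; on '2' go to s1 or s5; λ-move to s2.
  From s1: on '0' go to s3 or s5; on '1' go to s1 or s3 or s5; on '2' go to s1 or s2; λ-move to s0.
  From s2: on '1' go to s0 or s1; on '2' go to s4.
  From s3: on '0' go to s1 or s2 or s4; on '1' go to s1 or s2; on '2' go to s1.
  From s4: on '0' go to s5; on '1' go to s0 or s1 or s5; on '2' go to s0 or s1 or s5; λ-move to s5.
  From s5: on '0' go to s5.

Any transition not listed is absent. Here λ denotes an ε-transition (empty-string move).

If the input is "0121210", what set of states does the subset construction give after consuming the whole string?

Start: ε-closure({s0}) = {s0, s2}.
Read '0': s0→{s0}, s2→∅; union {s0}; ε-closure = {s0, s2}.
Read '1': s0→{s0, s5}, s2→{s0, s1}; union {s0, s1, s5}; ε-closure = {s0, s1, s2, s5}.
Read '2': s0→{s1, s5}, s1→{s1, s2}, s2→{s4}, s5→∅; union {s1, s2, s4, s5}; ε-closure = {s0, s1, s2, s4, s5}.
Read '1': s0→{s0, s5}, s1→{s1, s3, s5}, s2→{s0, s1}, s4→{s0, s1, s5}, s5→∅; union {s0, s1, s3, s5}; ε-closure = {s0, s1, s2, s3, s5}.
Read '2': s0→{s1, s5}, s1→{s1, s2}, s2→{s4}, s3→{s1}, s5→∅; union {s1, s2, s4, s5}; ε-closure = {s0, s1, s2, s4, s5}.
Read '1': s0→{s0, s5}, s1→{s1, s3, s5}, s2→{s0, s1}, s4→{s0, s1, s5}, s5→∅; union {s0, s1, s3, s5}; ε-closure = {s0, s1, s2, s3, s5}.
Read '0': s0→{s0}, s1→{s3, s5}, s2→∅, s3→{s1, s2, s4}, s5→{s5}; now {s0, s1, s2, s3, s4, s5}.

{s0, s1, s2, s3, s4, s5}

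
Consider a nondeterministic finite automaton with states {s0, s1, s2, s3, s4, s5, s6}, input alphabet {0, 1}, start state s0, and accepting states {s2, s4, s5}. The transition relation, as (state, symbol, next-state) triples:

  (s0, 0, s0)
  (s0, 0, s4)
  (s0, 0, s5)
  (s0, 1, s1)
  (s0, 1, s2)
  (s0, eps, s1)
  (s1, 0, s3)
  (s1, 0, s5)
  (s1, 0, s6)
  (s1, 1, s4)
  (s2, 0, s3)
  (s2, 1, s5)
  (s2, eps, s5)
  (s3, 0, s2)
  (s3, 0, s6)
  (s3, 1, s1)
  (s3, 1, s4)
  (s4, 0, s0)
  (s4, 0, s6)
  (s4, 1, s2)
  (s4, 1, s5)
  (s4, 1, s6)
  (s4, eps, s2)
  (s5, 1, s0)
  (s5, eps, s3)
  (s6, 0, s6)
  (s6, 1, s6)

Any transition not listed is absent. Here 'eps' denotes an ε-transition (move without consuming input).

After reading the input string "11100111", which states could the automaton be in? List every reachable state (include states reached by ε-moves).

{s0, s1, s2, s3, s4, s5, s6}

Start: ε-closure({s0}) = {s0, s1}.
Read '1': s0→{s1, s2}, s1→{s4}; union {s1, s2, s4}; ε-closure = {s1, s2, s3, s4, s5}.
Read '1': s1→{s4}, s2→{s5}, s3→{s1, s4}, s4→{s2, s5, s6}, s5→{s0}; union {s0, s1, s2, s4, s5, s6}; ε-closure = {s0, s1, s2, s3, s4, s5, s6}.
Read '1': s0→{s1, s2}, s1→{s4}, s2→{s5}, s3→{s1, s4}, s4→{s2, s5, s6}, s5→{s0}, s6→{s6}; union {s0, s1, s2, s4, s5, s6}; ε-closure = {s0, s1, s2, s3, s4, s5, s6}.
Read '0': s0→{s0, s4, s5}, s1→{s3, s5, s6}, s2→{s3}, s3→{s2, s6}, s4→{s0, s6}, s5→∅, s6→{s6}; union {s0, s2, s3, s4, s5, s6}; ε-closure = {s0, s1, s2, s3, s4, s5, s6}.
Read '0': s0→{s0, s4, s5}, s1→{s3, s5, s6}, s2→{s3}, s3→{s2, s6}, s4→{s0, s6}, s5→∅, s6→{s6}; union {s0, s2, s3, s4, s5, s6}; ε-closure = {s0, s1, s2, s3, s4, s5, s6}.
Read '1': s0→{s1, s2}, s1→{s4}, s2→{s5}, s3→{s1, s4}, s4→{s2, s5, s6}, s5→{s0}, s6→{s6}; union {s0, s1, s2, s4, s5, s6}; ε-closure = {s0, s1, s2, s3, s4, s5, s6}.
Read '1': s0→{s1, s2}, s1→{s4}, s2→{s5}, s3→{s1, s4}, s4→{s2, s5, s6}, s5→{s0}, s6→{s6}; union {s0, s1, s2, s4, s5, s6}; ε-closure = {s0, s1, s2, s3, s4, s5, s6}.
Read '1': s0→{s1, s2}, s1→{s4}, s2→{s5}, s3→{s1, s4}, s4→{s2, s5, s6}, s5→{s0}, s6→{s6}; union {s0, s1, s2, s4, s5, s6}; ε-closure = {s0, s1, s2, s3, s4, s5, s6}.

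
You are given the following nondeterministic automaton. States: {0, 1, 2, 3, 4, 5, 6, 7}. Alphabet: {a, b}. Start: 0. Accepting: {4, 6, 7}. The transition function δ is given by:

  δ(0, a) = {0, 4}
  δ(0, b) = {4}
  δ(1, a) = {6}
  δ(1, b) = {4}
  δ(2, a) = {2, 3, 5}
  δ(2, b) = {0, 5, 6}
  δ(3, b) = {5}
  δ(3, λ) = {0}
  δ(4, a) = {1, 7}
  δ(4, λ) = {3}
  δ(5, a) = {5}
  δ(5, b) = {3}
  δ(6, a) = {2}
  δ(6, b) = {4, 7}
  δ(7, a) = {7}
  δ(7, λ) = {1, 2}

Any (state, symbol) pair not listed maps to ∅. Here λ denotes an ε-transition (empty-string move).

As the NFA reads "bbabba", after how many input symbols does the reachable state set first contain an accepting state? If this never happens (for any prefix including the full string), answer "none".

Start in {0}.
Read 'b': 0→{4}; union {4}; ε-closure = {0, 3, 4}.
None of the earlier sets intersect F, but {0, 3, 4} does.

1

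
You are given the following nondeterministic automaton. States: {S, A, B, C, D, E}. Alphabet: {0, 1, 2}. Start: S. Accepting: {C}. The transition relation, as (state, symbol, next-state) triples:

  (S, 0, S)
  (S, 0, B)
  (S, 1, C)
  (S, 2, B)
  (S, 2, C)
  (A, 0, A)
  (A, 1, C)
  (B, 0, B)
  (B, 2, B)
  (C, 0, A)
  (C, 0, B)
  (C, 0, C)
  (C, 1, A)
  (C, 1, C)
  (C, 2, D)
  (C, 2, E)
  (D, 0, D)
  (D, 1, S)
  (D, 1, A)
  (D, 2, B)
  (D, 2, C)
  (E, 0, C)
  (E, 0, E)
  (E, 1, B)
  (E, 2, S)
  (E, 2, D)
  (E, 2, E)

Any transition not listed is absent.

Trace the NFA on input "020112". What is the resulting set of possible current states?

{D, E}

Start in {S}.
Read '0': S→{S, B}; now {S, B}.
Read '2': S→{B, C}, B→{B}; now {B, C}.
Read '0': B→{B}, C→{A, B, C}; now {A, B, C}.
Read '1': A→{C}, B→∅, C→{A, C}; now {A, C}.
Read '1': A→{C}, C→{A, C}; now {A, C}.
Read '2': A→∅, C→{D, E}; now {D, E}.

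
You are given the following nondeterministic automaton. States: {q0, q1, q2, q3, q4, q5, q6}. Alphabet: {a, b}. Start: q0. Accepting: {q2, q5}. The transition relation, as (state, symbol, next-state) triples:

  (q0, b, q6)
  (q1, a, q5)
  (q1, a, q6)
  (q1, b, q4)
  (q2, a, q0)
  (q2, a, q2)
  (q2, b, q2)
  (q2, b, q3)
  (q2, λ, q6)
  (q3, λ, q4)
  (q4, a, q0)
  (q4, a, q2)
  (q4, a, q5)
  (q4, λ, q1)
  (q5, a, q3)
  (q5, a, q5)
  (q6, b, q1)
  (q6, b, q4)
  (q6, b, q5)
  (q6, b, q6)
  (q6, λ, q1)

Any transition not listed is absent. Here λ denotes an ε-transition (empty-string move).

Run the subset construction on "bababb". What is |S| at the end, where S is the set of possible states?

6

Start in {q0}.
Read 'b': q0→{q6}; union {q6}; ε-closure = {q1, q6}.
Read 'a': q1→{q5, q6}, q6→∅; union {q5, q6}; ε-closure = {q1, q5, q6}.
Read 'b': q1→{q4}, q5→∅, q6→{q1, q4, q5, q6}; now {q1, q4, q5, q6}.
Read 'a': q1→{q5, q6}, q4→{q0, q2, q5}, q5→{q3, q5}, q6→∅; union {q0, q2, q3, q5, q6}; ε-closure = {q0, q1, q2, q3, q4, q5, q6}.
Read 'b': q0→{q6}, q1→{q4}, q2→{q2, q3}, q3→∅, q4→∅, q5→∅, q6→{q1, q4, q5, q6}; now {q1, q2, q3, q4, q5, q6}.
Read 'b': q1→{q4}, q2→{q2, q3}, q3→∅, q4→∅, q5→∅, q6→{q1, q4, q5, q6}; now {q1, q2, q3, q4, q5, q6}.
That set has 6 states.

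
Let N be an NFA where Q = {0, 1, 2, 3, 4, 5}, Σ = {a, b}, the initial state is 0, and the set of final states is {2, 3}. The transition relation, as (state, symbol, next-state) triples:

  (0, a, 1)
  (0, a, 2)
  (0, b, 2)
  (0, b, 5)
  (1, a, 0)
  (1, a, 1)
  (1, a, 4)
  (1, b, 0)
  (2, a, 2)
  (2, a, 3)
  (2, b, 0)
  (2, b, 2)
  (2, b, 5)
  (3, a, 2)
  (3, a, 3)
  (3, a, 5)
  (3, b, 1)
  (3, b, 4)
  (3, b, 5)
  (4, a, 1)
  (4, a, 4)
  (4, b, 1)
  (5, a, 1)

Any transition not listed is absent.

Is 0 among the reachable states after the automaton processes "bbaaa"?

Yes

Start in {0}.
Read 'b': {0} → {2, 5}.
Read 'b': {2, 5} → {0, 2, 5}.
Read 'a': {0, 2, 5} → {1, 2, 3}.
Read 'a': {1, 2, 3} → {0, 1, 2, 3, 4, 5}.
Read 'a': {0, 1, 2, 3, 4, 5} → {0, 1, 2, 3, 4, 5}.
State 0 is in {0, 1, 2, 3, 4, 5}.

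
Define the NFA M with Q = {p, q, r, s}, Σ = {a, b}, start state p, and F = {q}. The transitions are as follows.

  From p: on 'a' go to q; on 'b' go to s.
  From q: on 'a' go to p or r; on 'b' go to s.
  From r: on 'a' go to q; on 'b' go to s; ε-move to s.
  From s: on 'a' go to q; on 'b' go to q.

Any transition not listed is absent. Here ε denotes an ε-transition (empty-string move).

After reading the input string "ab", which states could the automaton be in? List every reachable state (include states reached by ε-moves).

{s}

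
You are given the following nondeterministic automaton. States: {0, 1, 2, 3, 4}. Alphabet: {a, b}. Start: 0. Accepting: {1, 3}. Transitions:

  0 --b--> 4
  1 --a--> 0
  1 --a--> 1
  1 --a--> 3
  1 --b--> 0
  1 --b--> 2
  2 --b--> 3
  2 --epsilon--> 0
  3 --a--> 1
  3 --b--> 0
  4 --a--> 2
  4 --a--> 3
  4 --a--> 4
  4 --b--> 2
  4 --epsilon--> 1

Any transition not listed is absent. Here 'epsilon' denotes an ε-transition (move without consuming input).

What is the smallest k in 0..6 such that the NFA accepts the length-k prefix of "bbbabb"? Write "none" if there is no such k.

1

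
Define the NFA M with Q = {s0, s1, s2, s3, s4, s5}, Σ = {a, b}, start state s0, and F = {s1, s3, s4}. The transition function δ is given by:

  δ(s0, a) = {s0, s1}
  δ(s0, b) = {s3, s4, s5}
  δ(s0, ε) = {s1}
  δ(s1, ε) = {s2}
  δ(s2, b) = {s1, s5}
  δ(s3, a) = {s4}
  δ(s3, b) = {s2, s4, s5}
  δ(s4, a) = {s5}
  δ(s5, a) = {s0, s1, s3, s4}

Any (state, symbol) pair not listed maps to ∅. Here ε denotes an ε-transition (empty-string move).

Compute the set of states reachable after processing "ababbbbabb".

{s1, s2, s4, s5}

Start: ε-closure({s0}) = {s0, s1, s2}.
Read 'a': s0→{s0, s1}, s1→∅, s2→∅; union {s0, s1}; ε-closure = {s0, s1, s2}.
Read 'b': s0→{s3, s4, s5}, s1→∅, s2→{s1, s5}; union {s1, s3, s4, s5}; ε-closure = {s1, s2, s3, s4, s5}.
Read 'a': s1→∅, s2→∅, s3→{s4}, s4→{s5}, s5→{s0, s1, s3, s4}; union {s0, s1, s3, s4, s5}; ε-closure = {s0, s1, s2, s3, s4, s5}.
Read 'b': s0→{s3, s4, s5}, s1→∅, s2→{s1, s5}, s3→{s2, s4, s5}, s4→∅, s5→∅; now {s1, s2, s3, s4, s5}.
Read 'b': s1→∅, s2→{s1, s5}, s3→{s2, s4, s5}, s4→∅, s5→∅; now {s1, s2, s4, s5}.
Read 'b': s1→∅, s2→{s1, s5}, s4→∅, s5→∅; union {s1, s5}; ε-closure = {s1, s2, s5}.
Read 'b': s1→∅, s2→{s1, s5}, s5→∅; union {s1, s5}; ε-closure = {s1, s2, s5}.
Read 'a': s1→∅, s2→∅, s5→{s0, s1, s3, s4}; union {s0, s1, s3, s4}; ε-closure = {s0, s1, s2, s3, s4}.
Read 'b': s0→{s3, s4, s5}, s1→∅, s2→{s1, s5}, s3→{s2, s4, s5}, s4→∅; now {s1, s2, s3, s4, s5}.
Read 'b': s1→∅, s2→{s1, s5}, s3→{s2, s4, s5}, s4→∅, s5→∅; now {s1, s2, s4, s5}.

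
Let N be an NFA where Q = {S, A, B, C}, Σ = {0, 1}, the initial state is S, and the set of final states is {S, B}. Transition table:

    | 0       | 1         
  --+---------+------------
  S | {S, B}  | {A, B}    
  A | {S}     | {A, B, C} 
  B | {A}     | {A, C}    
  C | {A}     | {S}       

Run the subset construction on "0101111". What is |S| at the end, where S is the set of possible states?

Start in {S}.
Read '0': S→{S, B}; now {S, B}.
Read '1': S→{A, B}, B→{A, C}; now {A, B, C}.
Read '0': A→{S}, B→{A}, C→{A}; now {S, A}.
Read '1': S→{A, B}, A→{A, B, C}; now {A, B, C}.
Read '1': A→{A, B, C}, B→{A, C}, C→{S}; now {S, A, B, C}.
Read '1': S→{A, B}, A→{A, B, C}, B→{A, C}, C→{S}; now {S, A, B, C}.
Read '1': S→{A, B}, A→{A, B, C}, B→{A, C}, C→{S}; now {S, A, B, C}.
That set has 4 states.

4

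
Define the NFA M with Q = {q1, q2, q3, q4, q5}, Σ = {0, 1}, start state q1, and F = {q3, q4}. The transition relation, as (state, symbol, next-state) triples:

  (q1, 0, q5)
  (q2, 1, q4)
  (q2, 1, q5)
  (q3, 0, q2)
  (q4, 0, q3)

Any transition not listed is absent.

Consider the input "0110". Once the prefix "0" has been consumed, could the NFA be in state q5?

Yes

Start in {q1}.
Read '0': {q1} → {q5}.
State q5 is in {q5}.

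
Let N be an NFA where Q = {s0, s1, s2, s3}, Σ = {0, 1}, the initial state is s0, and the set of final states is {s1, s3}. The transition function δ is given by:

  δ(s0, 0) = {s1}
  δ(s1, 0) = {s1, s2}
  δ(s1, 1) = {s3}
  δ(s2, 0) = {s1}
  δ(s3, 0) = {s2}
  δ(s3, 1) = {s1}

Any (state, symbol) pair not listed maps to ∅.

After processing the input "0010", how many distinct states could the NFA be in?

1

Start in {s0}.
Read '0': s0→{s1}; now {s1}.
Read '0': s1→{s1, s2}; now {s1, s2}.
Read '1': s1→{s3}, s2→∅; now {s3}.
Read '0': s3→{s2}; now {s2}.
That set has 1 state.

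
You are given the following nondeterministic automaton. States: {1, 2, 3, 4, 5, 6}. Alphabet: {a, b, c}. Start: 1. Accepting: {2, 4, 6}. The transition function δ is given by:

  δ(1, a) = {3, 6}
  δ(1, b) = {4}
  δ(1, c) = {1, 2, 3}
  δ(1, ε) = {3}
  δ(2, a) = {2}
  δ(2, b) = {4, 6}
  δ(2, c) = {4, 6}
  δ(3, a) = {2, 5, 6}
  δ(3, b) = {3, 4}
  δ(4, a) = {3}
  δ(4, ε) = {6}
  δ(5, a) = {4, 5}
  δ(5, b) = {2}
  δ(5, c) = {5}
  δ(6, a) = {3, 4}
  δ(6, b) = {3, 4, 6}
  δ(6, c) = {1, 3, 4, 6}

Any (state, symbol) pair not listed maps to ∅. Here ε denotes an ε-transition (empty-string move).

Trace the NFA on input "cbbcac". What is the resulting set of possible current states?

{1, 3, 4, 5, 6}

Start: ε-closure({1}) = {1, 3}.
Read 'c': {1, 3} → {1, 2, 3}.
Read 'b': {1, 2, 3} → {3, 4, 6}.
Read 'b': {3, 4, 6} → {3, 4, 6}.
Read 'c': {3, 4, 6} → {1, 3, 4, 6}.
Read 'a': {1, 3, 4, 6} → {2, 3, 4, 5, 6}.
Read 'c': {2, 3, 4, 5, 6} → {1, 3, 4, 5, 6}.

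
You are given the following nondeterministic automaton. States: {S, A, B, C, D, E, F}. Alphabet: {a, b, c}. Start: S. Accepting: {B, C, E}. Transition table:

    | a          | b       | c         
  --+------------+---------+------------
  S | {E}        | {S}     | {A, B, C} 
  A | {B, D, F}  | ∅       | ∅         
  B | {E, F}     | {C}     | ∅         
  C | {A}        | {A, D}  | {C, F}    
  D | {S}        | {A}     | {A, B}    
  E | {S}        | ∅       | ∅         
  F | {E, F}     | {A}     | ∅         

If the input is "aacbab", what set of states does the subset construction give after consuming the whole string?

{S, A, C}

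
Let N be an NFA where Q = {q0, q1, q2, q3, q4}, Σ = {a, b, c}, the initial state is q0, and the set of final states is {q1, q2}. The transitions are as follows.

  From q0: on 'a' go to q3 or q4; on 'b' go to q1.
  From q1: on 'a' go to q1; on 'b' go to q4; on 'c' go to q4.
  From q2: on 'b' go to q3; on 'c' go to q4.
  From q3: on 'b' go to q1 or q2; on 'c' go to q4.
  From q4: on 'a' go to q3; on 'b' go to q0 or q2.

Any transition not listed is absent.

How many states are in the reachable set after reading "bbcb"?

0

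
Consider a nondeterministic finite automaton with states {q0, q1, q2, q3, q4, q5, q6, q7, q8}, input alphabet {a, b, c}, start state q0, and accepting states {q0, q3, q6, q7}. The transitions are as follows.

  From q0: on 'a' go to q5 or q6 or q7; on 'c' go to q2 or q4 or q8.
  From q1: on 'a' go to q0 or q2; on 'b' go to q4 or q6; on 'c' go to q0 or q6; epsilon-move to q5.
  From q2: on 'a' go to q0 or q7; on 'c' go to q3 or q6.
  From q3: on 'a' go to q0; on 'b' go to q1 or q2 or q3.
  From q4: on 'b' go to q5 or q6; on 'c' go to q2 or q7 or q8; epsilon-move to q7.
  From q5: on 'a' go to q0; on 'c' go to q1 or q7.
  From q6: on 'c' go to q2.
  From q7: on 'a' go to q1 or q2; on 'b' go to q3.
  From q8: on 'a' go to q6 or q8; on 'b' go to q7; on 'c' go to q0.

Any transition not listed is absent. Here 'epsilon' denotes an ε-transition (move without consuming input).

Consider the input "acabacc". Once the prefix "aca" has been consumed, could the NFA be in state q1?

Start in {q0}.
Read 'a': q0→{q5, q6, q7}; now {q5, q6, q7}.
Read 'c': q5→{q1, q7}, q6→{q2}, q7→∅; union {q1, q2, q7}; ε-closure = {q1, q2, q5, q7}.
Read 'a': q1→{q0, q2}, q2→{q0, q7}, q5→{q0}, q7→{q1, q2}; union {q0, q1, q2, q7}; ε-closure = {q0, q1, q2, q5, q7}.
State q1 is in {q0, q1, q2, q5, q7}.

Yes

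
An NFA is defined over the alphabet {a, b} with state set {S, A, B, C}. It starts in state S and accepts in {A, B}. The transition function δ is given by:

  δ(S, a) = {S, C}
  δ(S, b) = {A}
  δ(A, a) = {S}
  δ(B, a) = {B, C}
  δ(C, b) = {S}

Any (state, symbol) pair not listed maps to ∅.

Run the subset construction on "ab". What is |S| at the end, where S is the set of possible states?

Start in {S}.
Read 'a': {S} → {S, C}.
Read 'b': {S, C} → {S, A}.
That set has 2 states.

2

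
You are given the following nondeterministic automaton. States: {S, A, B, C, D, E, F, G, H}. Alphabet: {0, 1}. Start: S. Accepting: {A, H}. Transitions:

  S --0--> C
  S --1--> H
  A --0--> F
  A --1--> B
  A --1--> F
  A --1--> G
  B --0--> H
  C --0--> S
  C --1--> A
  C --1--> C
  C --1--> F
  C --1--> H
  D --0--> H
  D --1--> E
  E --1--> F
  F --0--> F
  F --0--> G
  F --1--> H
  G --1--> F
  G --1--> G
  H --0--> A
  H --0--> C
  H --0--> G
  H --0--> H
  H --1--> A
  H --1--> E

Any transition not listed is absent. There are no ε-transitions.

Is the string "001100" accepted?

No

Start in {S}.
Read '0': S→{C}; now {C}.
Read '0': C→{S}; now {S}.
Read '1': S→{H}; now {H}.
Read '1': H→{A, E}; now {A, E}.
Read '0': A→{F}, E→∅; now {F}.
Read '0': F→{F, G}; now {F, G}.
The final set {F, G} contains no accepting state.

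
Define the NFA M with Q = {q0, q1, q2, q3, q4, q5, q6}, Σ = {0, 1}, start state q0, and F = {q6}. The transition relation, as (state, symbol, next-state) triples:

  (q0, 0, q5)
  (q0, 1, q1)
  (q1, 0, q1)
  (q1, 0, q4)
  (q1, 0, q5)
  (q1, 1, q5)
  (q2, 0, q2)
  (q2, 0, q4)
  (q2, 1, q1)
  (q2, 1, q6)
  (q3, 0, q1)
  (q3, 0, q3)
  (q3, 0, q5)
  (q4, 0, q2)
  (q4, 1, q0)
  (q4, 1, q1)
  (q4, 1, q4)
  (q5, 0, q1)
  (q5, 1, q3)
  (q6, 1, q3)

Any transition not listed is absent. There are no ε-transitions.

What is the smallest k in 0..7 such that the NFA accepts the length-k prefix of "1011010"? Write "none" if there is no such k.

6

Start in {q0}.
Read '1': {q0} → {q1}.
Read '0': {q1} → {q1, q4, q5}.
Read '1': {q1, q4, q5} → {q0, q1, q3, q4, q5}.
Read '1': {q0, q1, q3, q4, q5} → {q0, q1, q3, q4, q5}.
Read '0': {q0, q1, q3, q4, q5} → {q1, q2, q3, q4, q5}.
Read '1': {q1, q2, q3, q4, q5} → {q0, q1, q3, q4, q5, q6}.
None of the earlier sets intersect F, but {q0, q1, q3, q4, q5, q6} does.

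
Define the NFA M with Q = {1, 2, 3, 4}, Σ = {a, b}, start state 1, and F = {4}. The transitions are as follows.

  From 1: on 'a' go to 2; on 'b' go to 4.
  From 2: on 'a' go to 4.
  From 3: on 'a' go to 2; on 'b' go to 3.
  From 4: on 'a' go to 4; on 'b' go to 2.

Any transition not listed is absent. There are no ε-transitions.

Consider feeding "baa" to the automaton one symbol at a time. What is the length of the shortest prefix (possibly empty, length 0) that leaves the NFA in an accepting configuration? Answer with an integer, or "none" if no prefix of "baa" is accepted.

1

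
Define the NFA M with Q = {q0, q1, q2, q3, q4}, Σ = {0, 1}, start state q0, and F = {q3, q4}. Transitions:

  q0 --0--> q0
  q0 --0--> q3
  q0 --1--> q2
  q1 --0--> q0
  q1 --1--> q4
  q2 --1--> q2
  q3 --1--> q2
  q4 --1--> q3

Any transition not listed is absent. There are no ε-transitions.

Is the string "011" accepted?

No

Start in {q0}.
Read '0': {q0} → {q0, q3}.
Read '1': {q0, q3} → {q2}.
Read '1': {q2} → {q2}.
The final set {q2} contains no accepting state.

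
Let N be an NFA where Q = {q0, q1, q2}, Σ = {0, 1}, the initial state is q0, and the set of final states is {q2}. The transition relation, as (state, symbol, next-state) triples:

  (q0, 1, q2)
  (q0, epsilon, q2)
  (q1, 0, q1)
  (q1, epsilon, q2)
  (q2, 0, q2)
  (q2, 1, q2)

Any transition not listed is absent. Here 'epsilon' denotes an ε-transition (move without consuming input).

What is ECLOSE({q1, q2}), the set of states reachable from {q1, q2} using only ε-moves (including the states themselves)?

{q1, q2}

Begin with {q1, q2}.
No ε-moves leave this set, so the closure equals the set itself.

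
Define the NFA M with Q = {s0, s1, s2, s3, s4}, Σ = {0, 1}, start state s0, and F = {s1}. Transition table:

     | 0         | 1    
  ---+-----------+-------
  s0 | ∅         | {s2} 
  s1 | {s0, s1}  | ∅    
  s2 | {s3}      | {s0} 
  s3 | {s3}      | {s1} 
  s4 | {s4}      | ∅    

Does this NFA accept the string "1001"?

Yes

Start in {s0}.
Read '1': s0→{s2}; now {s2}.
Read '0': s2→{s3}; now {s3}.
Read '0': s3→{s3}; now {s3}.
Read '1': s3→{s1}; now {s1}.
The final set {s1} contains the accepting state s1.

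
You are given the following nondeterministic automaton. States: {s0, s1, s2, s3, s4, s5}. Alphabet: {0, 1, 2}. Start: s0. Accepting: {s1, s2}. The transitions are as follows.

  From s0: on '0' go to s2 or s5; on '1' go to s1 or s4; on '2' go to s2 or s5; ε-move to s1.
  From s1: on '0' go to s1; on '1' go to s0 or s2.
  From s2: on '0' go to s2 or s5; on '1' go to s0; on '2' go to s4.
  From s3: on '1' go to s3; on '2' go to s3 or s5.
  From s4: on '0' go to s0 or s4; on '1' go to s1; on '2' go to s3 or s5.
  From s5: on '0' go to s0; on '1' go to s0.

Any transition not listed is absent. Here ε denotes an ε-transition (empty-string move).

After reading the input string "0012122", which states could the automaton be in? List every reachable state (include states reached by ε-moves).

{s3, s4, s5}

Start: ε-closure({s0}) = {s0, s1}.
Read '0': {s0, s1} → {s1, s2, s5}.
Read '0': {s1, s2, s5} → {s0, s1, s2, s5}.
Read '1': {s0, s1, s2, s5} → {s0, s1, s2, s4}.
Read '2': {s0, s1, s2, s4} → {s2, s3, s4, s5}.
Read '1': {s2, s3, s4, s5} → {s0, s1, s3}.
Read '2': {s0, s1, s3} → {s2, s3, s5}.
Read '2': {s2, s3, s5} → {s3, s4, s5}.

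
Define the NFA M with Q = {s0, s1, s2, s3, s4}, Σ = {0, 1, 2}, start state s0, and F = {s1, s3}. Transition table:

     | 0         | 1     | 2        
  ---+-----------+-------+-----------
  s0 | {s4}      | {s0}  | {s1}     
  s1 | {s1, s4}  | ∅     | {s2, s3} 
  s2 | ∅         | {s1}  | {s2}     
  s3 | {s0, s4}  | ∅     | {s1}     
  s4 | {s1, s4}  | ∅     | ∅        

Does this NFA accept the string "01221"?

No

Start in {s0}.
Read '0': {s0} → {s4}.
Read '1': {s4} → ∅.
The set is empty and remains empty for the remaining 3 symbols.
The final set ∅ contains no accepting state.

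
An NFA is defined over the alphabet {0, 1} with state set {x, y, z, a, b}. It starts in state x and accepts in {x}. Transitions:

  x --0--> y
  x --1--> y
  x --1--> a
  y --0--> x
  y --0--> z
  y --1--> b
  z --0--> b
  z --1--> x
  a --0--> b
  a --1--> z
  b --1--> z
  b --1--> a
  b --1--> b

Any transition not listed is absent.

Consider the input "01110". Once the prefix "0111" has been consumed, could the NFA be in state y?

Start in {x}.
Read '0': {x} → {y}.
Read '1': {y} → {b}.
Read '1': {b} → {z, a, b}.
Read '1': {z, a, b} → {x, z, a, b}.
State y is not in {x, z, a, b}.

No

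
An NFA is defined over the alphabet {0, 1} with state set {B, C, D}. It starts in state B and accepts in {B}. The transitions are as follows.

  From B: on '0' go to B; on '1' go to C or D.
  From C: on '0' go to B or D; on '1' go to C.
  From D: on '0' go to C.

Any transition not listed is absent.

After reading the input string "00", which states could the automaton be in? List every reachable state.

{B}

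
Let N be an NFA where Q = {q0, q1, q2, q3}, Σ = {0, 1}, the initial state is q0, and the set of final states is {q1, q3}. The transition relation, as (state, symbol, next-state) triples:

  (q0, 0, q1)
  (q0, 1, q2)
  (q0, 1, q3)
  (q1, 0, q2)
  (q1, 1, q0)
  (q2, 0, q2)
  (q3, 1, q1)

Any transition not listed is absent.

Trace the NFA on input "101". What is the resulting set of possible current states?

Start in {q0}.
Read '1': q0→{q2, q3}; now {q2, q3}.
Read '0': q2→{q2}, q3→∅; now {q2}.
Read '1': q2→∅; now ∅.

∅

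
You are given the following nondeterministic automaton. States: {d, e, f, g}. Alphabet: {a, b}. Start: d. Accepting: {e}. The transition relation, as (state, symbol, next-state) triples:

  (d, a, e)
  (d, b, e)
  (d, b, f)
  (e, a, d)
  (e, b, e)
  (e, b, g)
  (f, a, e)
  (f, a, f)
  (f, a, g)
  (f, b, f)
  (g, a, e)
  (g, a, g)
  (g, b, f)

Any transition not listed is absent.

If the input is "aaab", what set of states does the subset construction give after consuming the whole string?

{e, g}

Start in {d}.
Read 'a': {d} → {e}.
Read 'a': {e} → {d}.
Read 'a': {d} → {e}.
Read 'b': {e} → {e, g}.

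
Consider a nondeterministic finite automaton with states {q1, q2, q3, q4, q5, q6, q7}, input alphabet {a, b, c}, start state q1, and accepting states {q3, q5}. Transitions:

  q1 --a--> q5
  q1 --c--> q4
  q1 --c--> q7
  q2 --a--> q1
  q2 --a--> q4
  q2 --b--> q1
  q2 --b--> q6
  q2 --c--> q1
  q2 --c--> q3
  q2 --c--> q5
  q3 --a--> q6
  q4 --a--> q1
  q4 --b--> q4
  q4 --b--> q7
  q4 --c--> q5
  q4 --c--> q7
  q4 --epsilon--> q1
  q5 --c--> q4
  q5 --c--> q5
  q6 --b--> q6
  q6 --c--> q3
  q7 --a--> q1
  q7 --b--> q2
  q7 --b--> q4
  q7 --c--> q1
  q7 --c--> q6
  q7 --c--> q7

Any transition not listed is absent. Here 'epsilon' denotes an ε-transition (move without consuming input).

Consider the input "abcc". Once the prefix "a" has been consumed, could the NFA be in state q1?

No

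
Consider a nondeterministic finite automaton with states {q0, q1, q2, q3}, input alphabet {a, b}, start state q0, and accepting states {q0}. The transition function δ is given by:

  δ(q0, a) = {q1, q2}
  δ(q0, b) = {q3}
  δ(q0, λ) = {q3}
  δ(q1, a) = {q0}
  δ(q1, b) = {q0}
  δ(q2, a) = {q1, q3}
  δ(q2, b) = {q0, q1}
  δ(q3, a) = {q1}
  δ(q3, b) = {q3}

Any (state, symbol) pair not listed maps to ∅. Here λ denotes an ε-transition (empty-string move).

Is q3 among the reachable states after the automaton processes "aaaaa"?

Yes

Start: ε-closure({q0}) = {q0, q3}.
Read 'a': q0→{q1, q2}, q3→{q1}; now {q1, q2}.
Read 'a': q1→{q0}, q2→{q1, q3}; now {q0, q1, q3}.
Read 'a': q0→{q1, q2}, q1→{q0}, q3→{q1}; union {q0, q1, q2}; ε-closure = {q0, q1, q2, q3}.
Read 'a': q0→{q1, q2}, q1→{q0}, q2→{q1, q3}, q3→{q1}; now {q0, q1, q2, q3}.
Read 'a': q0→{q1, q2}, q1→{q0}, q2→{q1, q3}, q3→{q1}; now {q0, q1, q2, q3}.
State q3 is in {q0, q1, q2, q3}.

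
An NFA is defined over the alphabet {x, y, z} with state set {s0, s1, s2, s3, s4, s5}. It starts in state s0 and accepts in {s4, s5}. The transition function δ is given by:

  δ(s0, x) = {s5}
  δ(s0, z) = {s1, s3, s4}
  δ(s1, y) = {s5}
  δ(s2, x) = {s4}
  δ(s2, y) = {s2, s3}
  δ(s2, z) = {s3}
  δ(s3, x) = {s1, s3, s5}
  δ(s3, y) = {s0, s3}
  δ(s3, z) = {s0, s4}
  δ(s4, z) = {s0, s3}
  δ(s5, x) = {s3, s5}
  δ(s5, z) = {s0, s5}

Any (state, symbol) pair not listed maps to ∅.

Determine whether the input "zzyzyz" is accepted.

Yes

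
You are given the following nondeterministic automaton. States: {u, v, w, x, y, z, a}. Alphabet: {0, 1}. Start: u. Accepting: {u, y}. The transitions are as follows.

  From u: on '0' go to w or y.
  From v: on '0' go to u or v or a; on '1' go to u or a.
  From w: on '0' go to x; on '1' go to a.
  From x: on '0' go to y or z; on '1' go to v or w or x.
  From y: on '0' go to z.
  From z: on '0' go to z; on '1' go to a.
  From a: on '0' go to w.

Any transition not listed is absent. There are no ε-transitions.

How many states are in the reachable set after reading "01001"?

3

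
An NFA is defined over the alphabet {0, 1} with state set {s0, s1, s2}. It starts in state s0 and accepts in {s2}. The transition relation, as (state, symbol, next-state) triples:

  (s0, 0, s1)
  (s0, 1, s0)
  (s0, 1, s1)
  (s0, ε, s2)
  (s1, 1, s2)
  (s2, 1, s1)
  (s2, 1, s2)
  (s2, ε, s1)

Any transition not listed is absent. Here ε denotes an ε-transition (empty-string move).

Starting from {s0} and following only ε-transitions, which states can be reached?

Begin with {s0}.
ε-move s0 → s2; add s2.
ε-move s2 → s1; add s1.

{s0, s1, s2}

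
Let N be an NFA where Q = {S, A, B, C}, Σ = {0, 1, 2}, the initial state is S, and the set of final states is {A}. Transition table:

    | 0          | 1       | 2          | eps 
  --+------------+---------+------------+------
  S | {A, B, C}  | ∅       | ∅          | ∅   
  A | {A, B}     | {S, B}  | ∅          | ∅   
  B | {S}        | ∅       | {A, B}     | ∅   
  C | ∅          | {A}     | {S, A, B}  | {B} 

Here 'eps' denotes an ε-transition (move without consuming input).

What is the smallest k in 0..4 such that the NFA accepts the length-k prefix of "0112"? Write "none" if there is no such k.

1

Start in {S}.
Read '0': {S} → {A, B, C}.
None of the earlier sets intersect F, but {A, B, C} does.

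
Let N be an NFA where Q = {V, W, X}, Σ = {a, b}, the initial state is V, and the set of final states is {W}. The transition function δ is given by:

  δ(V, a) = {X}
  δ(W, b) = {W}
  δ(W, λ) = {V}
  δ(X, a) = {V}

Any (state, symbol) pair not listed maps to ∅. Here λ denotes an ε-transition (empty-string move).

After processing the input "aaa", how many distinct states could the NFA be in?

Start in {V}.
Read 'a': V→{X}; now {X}.
Read 'a': X→{V}; now {V}.
Read 'a': V→{X}; now {X}.
That set has 1 state.

1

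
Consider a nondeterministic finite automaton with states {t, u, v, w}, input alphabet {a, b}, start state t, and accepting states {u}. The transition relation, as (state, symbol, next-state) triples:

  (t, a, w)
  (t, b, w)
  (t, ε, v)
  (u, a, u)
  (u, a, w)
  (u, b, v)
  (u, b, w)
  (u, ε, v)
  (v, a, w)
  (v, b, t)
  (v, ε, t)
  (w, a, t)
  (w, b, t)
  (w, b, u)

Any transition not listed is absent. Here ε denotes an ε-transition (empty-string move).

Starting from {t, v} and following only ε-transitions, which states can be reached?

Begin with {t, v}.
No ε-moves leave this set, so the closure equals the set itself.

{t, v}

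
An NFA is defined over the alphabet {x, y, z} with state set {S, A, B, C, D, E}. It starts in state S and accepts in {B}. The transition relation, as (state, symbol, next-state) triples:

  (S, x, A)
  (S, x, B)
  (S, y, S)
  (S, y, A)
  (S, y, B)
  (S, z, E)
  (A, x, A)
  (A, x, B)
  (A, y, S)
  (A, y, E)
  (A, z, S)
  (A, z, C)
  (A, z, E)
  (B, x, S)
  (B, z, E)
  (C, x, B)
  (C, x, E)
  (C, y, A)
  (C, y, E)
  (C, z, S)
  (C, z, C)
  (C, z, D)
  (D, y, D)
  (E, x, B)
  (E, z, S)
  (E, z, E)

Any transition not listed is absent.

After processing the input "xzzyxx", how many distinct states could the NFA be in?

Start in {S}.
Read 'x': S→{A, B}; now {A, B}.
Read 'z': A→{S, C, E}, B→{E}; now {S, C, E}.
Read 'z': S→{E}, C→{S, C, D}, E→{S, E}; now {S, C, D, E}.
Read 'y': S→{S, A, B}, C→{A, E}, D→{D}, E→∅; now {S, A, B, D, E}.
Read 'x': S→{A, B}, A→{A, B}, B→{S}, D→∅, E→{B}; now {S, A, B}.
Read 'x': S→{A, B}, A→{A, B}, B→{S}; now {S, A, B}.
That set has 3 states.

3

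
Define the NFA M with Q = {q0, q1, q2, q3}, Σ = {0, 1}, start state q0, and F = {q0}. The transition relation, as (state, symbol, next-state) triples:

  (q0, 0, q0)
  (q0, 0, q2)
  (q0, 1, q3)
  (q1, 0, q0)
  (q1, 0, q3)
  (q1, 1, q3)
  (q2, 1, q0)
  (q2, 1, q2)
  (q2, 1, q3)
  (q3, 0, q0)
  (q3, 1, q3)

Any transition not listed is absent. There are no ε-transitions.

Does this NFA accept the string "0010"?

Start in {q0}.
Read '0': {q0} → {q0, q2}.
Read '0': {q0, q2} → {q0, q2}.
Read '1': {q0, q2} → {q0, q2, q3}.
Read '0': {q0, q2, q3} → {q0, q2}.
The final set {q0, q2} contains the accepting state q0.

Yes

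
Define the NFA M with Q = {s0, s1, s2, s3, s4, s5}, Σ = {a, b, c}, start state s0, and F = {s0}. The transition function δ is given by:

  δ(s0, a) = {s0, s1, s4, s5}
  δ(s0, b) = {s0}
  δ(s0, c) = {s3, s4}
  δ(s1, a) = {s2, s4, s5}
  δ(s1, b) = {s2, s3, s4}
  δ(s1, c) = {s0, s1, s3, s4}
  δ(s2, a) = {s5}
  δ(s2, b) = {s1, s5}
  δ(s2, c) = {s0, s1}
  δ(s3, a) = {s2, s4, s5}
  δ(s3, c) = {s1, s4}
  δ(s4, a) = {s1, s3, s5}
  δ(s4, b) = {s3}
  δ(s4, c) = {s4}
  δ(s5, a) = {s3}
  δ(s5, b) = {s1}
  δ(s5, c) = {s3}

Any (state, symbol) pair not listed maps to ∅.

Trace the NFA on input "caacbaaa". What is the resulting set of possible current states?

{s0, s1, s2, s3, s4, s5}

Start in {s0}.
Read 'c': s0→{s3, s4}; now {s3, s4}.
Read 'a': s3→{s2, s4, s5}, s4→{s1, s3, s5}; now {s1, s2, s3, s4, s5}.
Read 'a': s1→{s2, s4, s5}, s2→{s5}, s3→{s2, s4, s5}, s4→{s1, s3, s5}, s5→{s3}; now {s1, s2, s3, s4, s5}.
Read 'c': s1→{s0, s1, s3, s4}, s2→{s0, s1}, s3→{s1, s4}, s4→{s4}, s5→{s3}; now {s0, s1, s3, s4}.
Read 'b': s0→{s0}, s1→{s2, s3, s4}, s3→∅, s4→{s3}; now {s0, s2, s3, s4}.
Read 'a': s0→{s0, s1, s4, s5}, s2→{s5}, s3→{s2, s4, s5}, s4→{s1, s3, s5}; now {s0, s1, s2, s3, s4, s5}.
Read 'a': s0→{s0, s1, s4, s5}, s1→{s2, s4, s5}, s2→{s5}, s3→{s2, s4, s5}, s4→{s1, s3, s5}, s5→{s3}; now {s0, s1, s2, s3, s4, s5}.
Read 'a': s0→{s0, s1, s4, s5}, s1→{s2, s4, s5}, s2→{s5}, s3→{s2, s4, s5}, s4→{s1, s3, s5}, s5→{s3}; now {s0, s1, s2, s3, s4, s5}.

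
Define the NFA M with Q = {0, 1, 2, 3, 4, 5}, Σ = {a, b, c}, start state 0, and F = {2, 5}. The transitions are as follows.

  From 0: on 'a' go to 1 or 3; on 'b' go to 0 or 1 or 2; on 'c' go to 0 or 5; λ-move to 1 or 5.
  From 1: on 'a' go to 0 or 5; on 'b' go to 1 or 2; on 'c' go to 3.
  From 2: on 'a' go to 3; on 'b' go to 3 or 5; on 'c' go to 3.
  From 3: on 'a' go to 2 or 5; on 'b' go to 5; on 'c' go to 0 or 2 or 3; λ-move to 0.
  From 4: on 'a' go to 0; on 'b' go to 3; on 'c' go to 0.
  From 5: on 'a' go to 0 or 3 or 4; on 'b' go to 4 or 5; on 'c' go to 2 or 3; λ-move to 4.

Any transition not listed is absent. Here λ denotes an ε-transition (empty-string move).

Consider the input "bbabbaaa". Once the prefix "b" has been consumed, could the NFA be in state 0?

Yes

Start: ε-closure({0}) = {0, 1, 4, 5}.
Read 'b': {0, 1, 4, 5} → {0, 1, 2, 3, 4, 5}.
State 0 is in {0, 1, 2, 3, 4, 5}.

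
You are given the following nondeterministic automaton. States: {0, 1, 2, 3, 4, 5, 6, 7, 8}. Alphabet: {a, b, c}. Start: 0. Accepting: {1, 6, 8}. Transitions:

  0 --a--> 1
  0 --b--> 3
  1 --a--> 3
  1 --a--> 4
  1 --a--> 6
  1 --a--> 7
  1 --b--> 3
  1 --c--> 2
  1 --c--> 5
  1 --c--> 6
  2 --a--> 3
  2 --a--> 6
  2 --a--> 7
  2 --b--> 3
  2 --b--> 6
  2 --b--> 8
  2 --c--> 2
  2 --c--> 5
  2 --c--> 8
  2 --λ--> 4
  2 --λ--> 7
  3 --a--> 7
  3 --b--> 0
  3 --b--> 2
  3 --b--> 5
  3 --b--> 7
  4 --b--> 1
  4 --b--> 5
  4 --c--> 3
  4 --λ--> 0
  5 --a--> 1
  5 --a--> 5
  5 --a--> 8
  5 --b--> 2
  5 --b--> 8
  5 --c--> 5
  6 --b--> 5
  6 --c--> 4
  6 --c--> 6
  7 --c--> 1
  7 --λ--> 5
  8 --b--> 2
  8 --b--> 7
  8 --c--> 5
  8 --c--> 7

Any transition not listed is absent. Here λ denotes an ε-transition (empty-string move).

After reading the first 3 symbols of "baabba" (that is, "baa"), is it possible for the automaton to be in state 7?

No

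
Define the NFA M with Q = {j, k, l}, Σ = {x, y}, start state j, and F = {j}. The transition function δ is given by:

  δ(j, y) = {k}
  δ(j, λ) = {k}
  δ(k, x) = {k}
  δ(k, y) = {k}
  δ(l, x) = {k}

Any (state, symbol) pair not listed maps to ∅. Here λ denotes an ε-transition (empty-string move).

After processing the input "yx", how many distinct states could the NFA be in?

1

Start: ε-closure({j}) = {j, k}.
Read 'y': j→{k}, k→{k}; now {k}.
Read 'x': k→{k}; now {k}.
That set has 1 state.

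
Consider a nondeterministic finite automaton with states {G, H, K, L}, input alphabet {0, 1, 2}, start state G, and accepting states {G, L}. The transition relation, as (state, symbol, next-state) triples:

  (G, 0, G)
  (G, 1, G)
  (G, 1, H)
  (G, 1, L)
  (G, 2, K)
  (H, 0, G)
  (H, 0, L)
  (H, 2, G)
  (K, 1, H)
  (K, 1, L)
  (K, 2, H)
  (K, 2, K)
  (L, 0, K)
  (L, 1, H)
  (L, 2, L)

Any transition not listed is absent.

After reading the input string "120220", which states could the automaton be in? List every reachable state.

{G, L}

Start in {G}.
Read '1': {G} → {G, H, L}.
Read '2': {G, H, L} → {G, K, L}.
Read '0': {G, K, L} → {G, K}.
Read '2': {G, K} → {H, K}.
Read '2': {H, K} → {G, H, K}.
Read '0': {G, H, K} → {G, L}.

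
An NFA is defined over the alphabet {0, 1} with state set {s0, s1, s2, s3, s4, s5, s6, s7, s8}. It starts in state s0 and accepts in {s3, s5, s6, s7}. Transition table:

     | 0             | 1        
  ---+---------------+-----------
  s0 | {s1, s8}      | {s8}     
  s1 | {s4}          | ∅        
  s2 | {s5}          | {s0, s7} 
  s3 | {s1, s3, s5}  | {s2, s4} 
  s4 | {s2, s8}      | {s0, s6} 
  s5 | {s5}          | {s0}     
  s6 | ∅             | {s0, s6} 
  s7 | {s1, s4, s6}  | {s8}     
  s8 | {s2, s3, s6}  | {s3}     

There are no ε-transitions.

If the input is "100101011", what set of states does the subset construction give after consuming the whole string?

Start in {s0}.
Read '1': {s0} → {s8}.
Read '0': {s8} → {s2, s3, s6}.
Read '0': {s2, s3, s6} → {s1, s3, s5}.
Read '1': {s1, s3, s5} → {s0, s2, s4}.
Read '0': {s0, s2, s4} → {s1, s2, s5, s8}.
Read '1': {s1, s2, s5, s8} → {s0, s3, s7}.
Read '0': {s0, s3, s7} → {s1, s3, s4, s5, s6, s8}.
Read '1': {s1, s3, s4, s5, s6, s8} → {s0, s2, s3, s4, s6}.
Read '1': {s0, s2, s3, s4, s6} → {s0, s2, s4, s6, s7, s8}.

{s0, s2, s4, s6, s7, s8}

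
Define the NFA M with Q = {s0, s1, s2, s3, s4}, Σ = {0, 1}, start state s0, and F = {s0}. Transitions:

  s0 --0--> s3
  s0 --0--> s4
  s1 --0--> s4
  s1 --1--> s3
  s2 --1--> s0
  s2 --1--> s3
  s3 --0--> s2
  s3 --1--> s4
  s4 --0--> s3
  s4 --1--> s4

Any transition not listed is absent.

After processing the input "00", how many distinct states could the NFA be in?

Start in {s0}.
Read '0': s0→{s3, s4}; now {s3, s4}.
Read '0': s3→{s2}, s4→{s3}; now {s2, s3}.
That set has 2 states.

2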